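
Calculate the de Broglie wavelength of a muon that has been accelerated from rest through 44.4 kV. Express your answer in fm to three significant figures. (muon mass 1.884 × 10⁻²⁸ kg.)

KE = eV = 1.602 × 10⁻¹⁹ × 4.440 × 10⁴ = 7.113 × 10⁻¹⁵ J.
p = √(2mKE) = √(2 × 1.884 × 10⁻²⁸ × 7.113 × 10⁻¹⁵) = 1.637 × 10⁻²¹ kg·m/s.
λ = h/p = 6.626 × 10⁻³⁴ / 1.637 × 10⁻²¹ = 4.05 × 10⁻¹³ m = 405 fm.

λ = 405 fm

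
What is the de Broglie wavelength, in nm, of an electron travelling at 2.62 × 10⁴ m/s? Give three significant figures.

p = mv = 9.109 × 10⁻³¹ × 2.62 × 10⁴ = 2.387 × 10⁻²⁶ kg·m/s.
λ = h/p = 6.626 × 10⁻³⁴ / 2.387 × 10⁻²⁶ = 2.78 × 10⁻⁸ m = 27.8 nm.

λ = 27.8 nm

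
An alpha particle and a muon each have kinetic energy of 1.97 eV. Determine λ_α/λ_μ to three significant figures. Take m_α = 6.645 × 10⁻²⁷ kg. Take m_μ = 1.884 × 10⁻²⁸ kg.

At fixed KE, p = √(2mKE) so λ = h/p ∝ 1/√m.
λ_α/λ_μ = √(m_μ/m_α) = √(1.884 × 10⁻²⁸/6.645 × 10⁻²⁷) = √(0.02835) = 0.168.

λ_α/λ_μ = 0.168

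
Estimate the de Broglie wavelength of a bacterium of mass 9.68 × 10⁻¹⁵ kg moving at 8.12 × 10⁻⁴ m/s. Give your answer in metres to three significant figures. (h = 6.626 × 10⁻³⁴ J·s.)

p = mv = 9.68 × 10⁻¹⁵ × 8.12 × 10⁻⁴ = 7.860 × 10⁻¹⁸ kg·m/s.
λ = h/p = 6.626 × 10⁻³⁴ / 7.860 × 10⁻¹⁸ = 8.43 × 10⁻¹⁷ m.

λ = 8.43 × 10⁻¹⁷ m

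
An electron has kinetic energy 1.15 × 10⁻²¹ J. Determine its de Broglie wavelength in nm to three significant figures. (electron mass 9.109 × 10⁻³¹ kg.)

p = √(2mKE) = √(2 × 9.109 × 10⁻³¹ × 1.150 × 10⁻²¹) = 4.577 × 10⁻²⁶ kg·m/s.
λ = h/p = 6.626 × 10⁻³⁴ / 4.577 × 10⁻²⁶ = 1.45 × 10⁻⁸ m = 14.5 nm.

λ = 14.5 nm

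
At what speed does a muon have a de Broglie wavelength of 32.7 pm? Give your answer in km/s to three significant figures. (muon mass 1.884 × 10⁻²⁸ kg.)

p = h/λ = 6.626 × 10⁻³⁴ / 3.270 × 10⁻¹¹ = 2.026 × 10⁻²³ kg·m/s.
v = p/m = 2.026 × 10⁻²³ / 1.884 × 10⁻²⁸ = 1.08 × 10⁵ m/s = 108 km/s.

v = 108 km/s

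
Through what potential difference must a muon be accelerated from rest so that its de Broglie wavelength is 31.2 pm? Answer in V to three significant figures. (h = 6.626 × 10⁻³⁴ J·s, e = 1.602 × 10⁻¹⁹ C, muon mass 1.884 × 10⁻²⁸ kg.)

p = h/λ = 6.626 × 10⁻³⁴ / 3.120 × 10⁻¹¹ = 2.124 × 10⁻²³ kg·m/s.
KE = p²/(2m) = 1.197 × 10⁻¹⁸ J.
V = KE/e = 1.197 × 10⁻¹⁸ / (1.602 × 10⁻¹⁹) = 7.47 V.

V = 7.47 V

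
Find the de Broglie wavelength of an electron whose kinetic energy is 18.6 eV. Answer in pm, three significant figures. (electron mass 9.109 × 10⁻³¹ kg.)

KE = 18.6 eV = 2.980 × 10⁻¹⁸ J.
p = √(2mKE) = √(2 × 9.109 × 10⁻³¹ × 2.980 × 10⁻¹⁸) = 2.330 × 10⁻²⁴ kg·m/s.
λ = h/p = 6.626 × 10⁻³⁴ / 2.330 × 10⁻²⁴ = 2.84 × 10⁻¹⁰ m = 284 pm.

λ = 284 pm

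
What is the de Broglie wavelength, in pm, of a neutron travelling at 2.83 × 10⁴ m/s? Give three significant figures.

p = mv = 1.675 × 10⁻²⁷ × 2.83 × 10⁴ = 4.740 × 10⁻²³ kg·m/s.
λ = h/p = 6.626 × 10⁻³⁴ / 4.740 × 10⁻²³ = 1.40 × 10⁻¹¹ m = 14.0 pm.

λ = 14.0 pm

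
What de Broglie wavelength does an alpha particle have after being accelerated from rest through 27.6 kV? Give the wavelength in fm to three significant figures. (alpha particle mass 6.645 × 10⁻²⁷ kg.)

λ = 61.1 fm

KE = 2eV = 2 × 1.602 × 10⁻¹⁹ × 2.760 × 10⁴ = 8.843 × 10⁻¹⁵ J.
p = √(2mKE) = √(2 × 6.645 × 10⁻²⁷ × 8.843 × 10⁻¹⁵) = 1.084 × 10⁻²⁰ kg·m/s.
λ = h/p = 6.626 × 10⁻³⁴ / 1.084 × 10⁻²⁰ = 6.11 × 10⁻¹⁴ m = 61.1 fm.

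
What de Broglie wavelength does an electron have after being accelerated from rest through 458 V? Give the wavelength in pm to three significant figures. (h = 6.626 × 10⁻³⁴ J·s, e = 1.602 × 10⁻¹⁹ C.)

λ = 57.3 pm

KE = eV = 1.602 × 10⁻¹⁹ × 458.0 = 7.337 × 10⁻¹⁷ J.
p = √(2mKE) = √(2 × 9.109 × 10⁻³¹ × 7.337 × 10⁻¹⁷) = 1.156 × 10⁻²³ kg·m/s.
λ = h/p = 6.626 × 10⁻³⁴ / 1.156 × 10⁻²³ = 5.73 × 10⁻¹¹ m = 57.3 pm.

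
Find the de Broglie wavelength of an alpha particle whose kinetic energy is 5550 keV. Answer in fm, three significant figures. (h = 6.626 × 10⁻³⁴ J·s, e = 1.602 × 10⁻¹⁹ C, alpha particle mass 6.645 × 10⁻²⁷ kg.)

KE = 5550 keV = 8.891 × 10⁻¹³ J.
p = √(2mKE) = √(2 × 6.645 × 10⁻²⁷ × 8.891 × 10⁻¹³) = 1.087 × 10⁻¹⁹ kg·m/s.
λ = h/p = 6.626 × 10⁻³⁴ / 1.087 × 10⁻¹⁹ = 6.10 × 10⁻¹⁵ m = 6.10 fm.

λ = 6.10 fm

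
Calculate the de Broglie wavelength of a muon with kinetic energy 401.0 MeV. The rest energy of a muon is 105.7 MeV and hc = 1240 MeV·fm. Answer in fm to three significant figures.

λ = 2.50 fm

Total energy E = KE + m₀c² = 401.0 + 105.7 = 506.7 MeV.
(pc)² = E² − (m₀c²)² = (506.7)² − (105.7)² = 2.456 × 10⁵ MeV², so pc = 495.6 MeV.
λ = hc/(pc) = 1240 MeV·fm / 495.6 MeV = 2.50 fm.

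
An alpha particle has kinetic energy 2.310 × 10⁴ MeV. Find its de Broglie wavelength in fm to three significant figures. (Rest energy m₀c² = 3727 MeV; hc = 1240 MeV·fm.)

Total energy E = KE + m₀c² = 2.310 × 10⁴ + 3727 = 26827 MeV.
(pc)² = E² − (m₀c²)² = (26827)² − (3727)² = 7.058 × 10⁸ MeV², so pc = 2.657 × 10⁴ MeV.
λ = hc/(pc) = 1240 MeV·fm / 2.657 × 10⁴ MeV = 0.0467 fm.

λ = 0.0467 fm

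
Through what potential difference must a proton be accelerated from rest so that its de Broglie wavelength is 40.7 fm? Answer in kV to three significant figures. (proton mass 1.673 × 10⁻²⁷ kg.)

p = h/λ = 6.626 × 10⁻³⁴ / 4.070 × 10⁻¹⁴ = 1.628 × 10⁻²⁰ kg·m/s.
KE = p²/(2m) = 7.921 × 10⁻¹⁴ J.
V = KE/e = 7.921 × 10⁻¹⁴ / (1.602 × 10⁻¹⁹) = 494 kV.

V = 494 kV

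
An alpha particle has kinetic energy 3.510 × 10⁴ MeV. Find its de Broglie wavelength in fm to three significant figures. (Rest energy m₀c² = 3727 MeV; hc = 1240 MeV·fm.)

Total energy E = KE + m₀c² = 3.510 × 10⁴ + 3727 = 38827 MeV.
(pc)² = E² − (m₀c²)² = (38827)² − (3727)² = 1.494 × 10⁹ MeV², so pc = 3.865 × 10⁴ MeV.
λ = hc/(pc) = 1240 MeV·fm / 3.865 × 10⁴ MeV = 0.0321 fm.

λ = 0.0321 fm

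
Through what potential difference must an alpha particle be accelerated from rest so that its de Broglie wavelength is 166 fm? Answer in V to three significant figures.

p = h/λ = 6.626 × 10⁻³⁴ / 1.660 × 10⁻¹³ = 3.992 × 10⁻²¹ kg·m/s.
KE = p²/(2m) = 1.199 × 10⁻¹⁵ J.
V = KE/2e = 1.199 × 10⁻¹⁵ / (2 × 1.602 × 10⁻¹⁹) = 3740 V.

V = 3740 V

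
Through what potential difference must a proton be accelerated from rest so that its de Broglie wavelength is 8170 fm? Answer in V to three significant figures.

V = 12.3 V

p = h/λ = 6.626 × 10⁻³⁴ / 8.170 × 10⁻¹² = 8.110 × 10⁻²³ kg·m/s.
KE = p²/(2m) = 1.966 × 10⁻¹⁸ J.
V = KE/e = 1.966 × 10⁻¹⁸ / (1.602 × 10⁻¹⁹) = 12.3 V.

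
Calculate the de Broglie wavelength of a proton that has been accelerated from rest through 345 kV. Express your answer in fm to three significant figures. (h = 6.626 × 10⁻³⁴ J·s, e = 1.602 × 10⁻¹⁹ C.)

KE = eV = 1.602 × 10⁻¹⁹ × 3.450 × 10⁵ = 5.527 × 10⁻¹⁴ J.
p = √(2mKE) = √(2 × 1.673 × 10⁻²⁷ × 5.527 × 10⁻¹⁴) = 1.360 × 10⁻²⁰ kg·m/s.
λ = h/p = 6.626 × 10⁻³⁴ / 1.360 × 10⁻²⁰ = 4.87 × 10⁻¹⁴ m = 48.7 fm.

λ = 48.7 fm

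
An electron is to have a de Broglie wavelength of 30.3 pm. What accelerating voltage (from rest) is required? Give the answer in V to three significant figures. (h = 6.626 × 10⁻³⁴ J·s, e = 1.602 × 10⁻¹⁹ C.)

p = h/λ = 6.626 × 10⁻³⁴ / 3.030 × 10⁻¹¹ = 2.187 × 10⁻²³ kg·m/s.
KE = p²/(2m) = 2.625 × 10⁻¹⁶ J.
V = KE/e = 2.625 × 10⁻¹⁶ / (1.602 × 10⁻¹⁹) = 1640 V.

V = 1640 V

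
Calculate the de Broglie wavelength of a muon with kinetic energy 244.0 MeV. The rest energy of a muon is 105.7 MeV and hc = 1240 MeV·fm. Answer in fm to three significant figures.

Total energy E = KE + m₀c² = 244.0 + 105.7 = 349.7 MeV.
(pc)² = E² − (m₀c²)² = (349.7)² − (105.7)² = 1.111 × 10⁵ MeV², so pc = 333.3 MeV.
λ = hc/(pc) = 1240 MeV·fm / 333.3 MeV = 3.72 fm.

λ = 3.72 fm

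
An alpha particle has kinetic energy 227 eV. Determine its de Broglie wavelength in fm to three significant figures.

KE = 227 eV = 3.637 × 10⁻¹⁷ J.
p = √(2mKE) = √(2 × 6.645 × 10⁻²⁷ × 3.637 × 10⁻¹⁷) = 6.952 × 10⁻²² kg·m/s.
λ = h/p = 6.626 × 10⁻³⁴ / 6.952 × 10⁻²² = 9.53 × 10⁻¹³ m = 953 fm.

λ = 953 fm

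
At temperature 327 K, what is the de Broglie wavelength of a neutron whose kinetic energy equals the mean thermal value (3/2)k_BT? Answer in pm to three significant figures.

KE = (3/2)k_BT = 1.5 × 1.381 × 10⁻²³ × 327 = 6.774 × 10⁻²¹ J.
p = √(2mKE) = √(2 × 1.675 × 10⁻²⁷ × 6.774 × 10⁻²¹) = 4.764 × 10⁻²⁴ kg·m/s.
λ = h/p = 1.39 × 10⁻¹⁰ m = 139 pm.

λ = 139 pm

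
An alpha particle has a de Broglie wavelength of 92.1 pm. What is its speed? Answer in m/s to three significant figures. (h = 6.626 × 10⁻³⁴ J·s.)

p = h/λ = 6.626 × 10⁻³⁴ / 9.210 × 10⁻¹¹ = 7.194 × 10⁻²⁴ kg·m/s.
v = p/m = 7.194 × 10⁻²⁴ / 6.645 × 10⁻²⁷ = 1.08 × 10³ m/s = 1080 m/s.

v = 1080 m/s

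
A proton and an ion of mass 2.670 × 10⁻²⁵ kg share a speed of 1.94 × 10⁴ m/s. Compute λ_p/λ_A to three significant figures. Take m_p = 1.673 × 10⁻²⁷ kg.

λ_p/λ_A = 160

At fixed v, p = mv so λ = h/(mv) ∝ 1/m.
λ_p/λ_A = m_A/m_p = 2.670 × 10⁻²⁵/1.673 × 10⁻²⁷ = 160.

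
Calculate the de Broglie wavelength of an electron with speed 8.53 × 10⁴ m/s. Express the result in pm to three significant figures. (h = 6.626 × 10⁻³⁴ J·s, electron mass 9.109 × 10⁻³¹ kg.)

λ = 8530 pm

p = mv = 9.109 × 10⁻³¹ × 8.53 × 10⁴ = 7.770 × 10⁻²⁶ kg·m/s.
λ = h/p = 6.626 × 10⁻³⁴ / 7.770 × 10⁻²⁶ = 8.53 × 10⁻⁹ m = 8530 pm.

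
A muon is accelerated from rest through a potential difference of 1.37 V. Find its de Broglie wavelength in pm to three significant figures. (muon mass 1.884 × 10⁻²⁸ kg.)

λ = 72.9 pm

KE = eV = 1.602 × 10⁻¹⁹ × 1.370 = 2.195 × 10⁻¹⁹ J.
p = √(2mKE) = √(2 × 1.884 × 10⁻²⁸ × 2.195 × 10⁻¹⁹) = 9.094 × 10⁻²⁴ kg·m/s.
λ = h/p = 6.626 × 10⁻³⁴ / 9.094 × 10⁻²⁴ = 7.29 × 10⁻¹¹ m = 72.9 pm.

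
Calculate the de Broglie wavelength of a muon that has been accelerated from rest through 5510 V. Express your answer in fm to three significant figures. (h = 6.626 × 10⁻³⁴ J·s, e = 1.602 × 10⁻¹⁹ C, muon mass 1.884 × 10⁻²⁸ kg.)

KE = eV = 1.602 × 10⁻¹⁹ × 5510 = 8.827 × 10⁻¹⁶ J.
p = √(2mKE) = √(2 × 1.884 × 10⁻²⁸ × 8.827 × 10⁻¹⁶) = 5.767 × 10⁻²² kg·m/s.
λ = h/p = 6.626 × 10⁻³⁴ / 5.767 × 10⁻²² = 1.15 × 10⁻¹² m = 1150 fm.

λ = 1150 fm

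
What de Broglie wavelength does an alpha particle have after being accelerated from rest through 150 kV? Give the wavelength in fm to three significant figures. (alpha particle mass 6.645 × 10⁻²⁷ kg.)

KE = 2eV = 2 × 1.602 × 10⁻¹⁹ × 1.500 × 10⁵ = 4.806 × 10⁻¹⁴ J.
p = √(2mKE) = √(2 × 6.645 × 10⁻²⁷ × 4.806 × 10⁻¹⁴) = 2.527 × 10⁻²⁰ kg·m/s.
λ = h/p = 6.626 × 10⁻³⁴ / 2.527 × 10⁻²⁰ = 2.62 × 10⁻¹⁴ m = 26.2 fm.

λ = 26.2 fm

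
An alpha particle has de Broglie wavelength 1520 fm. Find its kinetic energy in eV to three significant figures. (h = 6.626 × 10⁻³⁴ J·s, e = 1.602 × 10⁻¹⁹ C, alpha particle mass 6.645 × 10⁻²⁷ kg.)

p = h/λ = 6.626 × 10⁻³⁴ / 1.520 × 10⁻¹² = 4.359 × 10⁻²² kg·m/s.
KE = p²/(2m) = (4.359 × 10⁻²²)² / (2 × 6.645 × 10⁻²⁷) = 1.430 × 10⁻¹⁷ J = 89.3 eV.

KE = 89.3 eV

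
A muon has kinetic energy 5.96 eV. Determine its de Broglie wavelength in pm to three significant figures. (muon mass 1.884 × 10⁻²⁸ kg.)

KE = 5.96 eV = 9.548 × 10⁻¹⁹ J.
p = √(2mKE) = √(2 × 1.884 × 10⁻²⁸ × 9.548 × 10⁻¹⁹) = 1.897 × 10⁻²³ kg·m/s.
λ = h/p = 6.626 × 10⁻³⁴ / 1.897 × 10⁻²³ = 3.49 × 10⁻¹¹ m = 34.9 pm.

λ = 34.9 pm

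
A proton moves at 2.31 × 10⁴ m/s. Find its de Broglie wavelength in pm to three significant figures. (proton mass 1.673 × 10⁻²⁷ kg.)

λ = 17.1 pm

p = mv = 1.673 × 10⁻²⁷ × 2.31 × 10⁴ = 3.865 × 10⁻²³ kg·m/s.
λ = h/p = 6.626 × 10⁻³⁴ / 3.865 × 10⁻²³ = 1.71 × 10⁻¹¹ m = 17.1 pm.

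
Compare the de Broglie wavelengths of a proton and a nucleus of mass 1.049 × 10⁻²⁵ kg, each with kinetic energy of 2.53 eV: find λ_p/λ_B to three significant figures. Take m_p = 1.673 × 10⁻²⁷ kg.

At fixed KE, p = √(2mKE) so λ = h/p ∝ 1/√m.
λ_p/λ_B = √(m_B/m_p) = √(1.049 × 10⁻²⁵/1.673 × 10⁻²⁷) = √(62.70) = 7.92.

λ_p/λ_B = 7.92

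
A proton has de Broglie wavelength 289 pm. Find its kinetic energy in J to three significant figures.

p = h/λ = 6.626 × 10⁻³⁴ / 2.890 × 10⁻¹⁰ = 2.293 × 10⁻²⁴ kg·m/s.
KE = p²/(2m) = (2.293 × 10⁻²⁴)² / (2 × 1.673 × 10⁻²⁷) = 1.571 × 10⁻²¹ J = 1.57 × 10⁻²¹ J.

KE = 1.57 × 10⁻²¹ J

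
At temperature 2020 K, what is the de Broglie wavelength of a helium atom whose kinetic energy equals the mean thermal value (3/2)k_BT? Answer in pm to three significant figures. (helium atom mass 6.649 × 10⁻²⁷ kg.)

KE = (3/2)k_BT = 1.5 × 1.381 × 10⁻²³ × 2020 = 4.184 × 10⁻²⁰ J.
p = √(2mKE) = √(2 × 6.649 × 10⁻²⁷ × 4.184 × 10⁻²⁰) = 2.359 × 10⁻²³ kg·m/s.
λ = h/p = 2.81 × 10⁻¹¹ m = 28.1 pm.

λ = 28.1 pm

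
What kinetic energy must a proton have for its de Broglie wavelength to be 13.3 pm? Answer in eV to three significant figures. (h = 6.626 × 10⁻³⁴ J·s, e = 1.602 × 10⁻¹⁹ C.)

KE = 4.63 eV

p = h/λ = 6.626 × 10⁻³⁴ / 1.330 × 10⁻¹¹ = 4.982 × 10⁻²³ kg·m/s.
KE = p²/(2m) = (4.982 × 10⁻²³)² / (2 × 1.673 × 10⁻²⁷) = 7.418 × 10⁻¹⁹ J = 4.63 eV.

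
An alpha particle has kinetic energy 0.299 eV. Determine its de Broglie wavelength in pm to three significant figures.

λ = 26.3 pm

KE = 0.299 eV = 4.790 × 10⁻²⁰ J.
p = √(2mKE) = √(2 × 6.645 × 10⁻²⁷ × 4.790 × 10⁻²⁰) = 2.523 × 10⁻²³ kg·m/s.
λ = h/p = 6.626 × 10⁻³⁴ / 2.523 × 10⁻²³ = 2.63 × 10⁻¹¹ m = 26.3 pm.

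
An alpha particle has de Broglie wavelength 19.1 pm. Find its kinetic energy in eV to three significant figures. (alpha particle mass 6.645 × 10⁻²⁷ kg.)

KE = 0.565 eV

p = h/λ = 6.626 × 10⁻³⁴ / 1.910 × 10⁻¹¹ = 3.469 × 10⁻²³ kg·m/s.
KE = p²/(2m) = (3.469 × 10⁻²³)² / (2 × 6.645 × 10⁻²⁷) = 9.055 × 10⁻²⁰ J = 0.565 eV.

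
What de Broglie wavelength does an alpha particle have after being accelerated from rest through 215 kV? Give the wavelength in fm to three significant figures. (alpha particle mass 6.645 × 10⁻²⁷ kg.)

KE = 2eV = 2 × 1.602 × 10⁻¹⁹ × 2.150 × 10⁵ = 6.889 × 10⁻¹⁴ J.
p = √(2mKE) = √(2 × 6.645 × 10⁻²⁷ × 6.889 × 10⁻¹⁴) = 3.026 × 10⁻²⁰ kg·m/s.
λ = h/p = 6.626 × 10⁻³⁴ / 3.026 × 10⁻²⁰ = 2.19 × 10⁻¹⁴ m = 21.9 fm.

λ = 21.9 fm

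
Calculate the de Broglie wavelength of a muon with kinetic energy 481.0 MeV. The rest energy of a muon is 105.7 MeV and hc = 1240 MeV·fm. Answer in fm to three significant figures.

λ = 2.15 fm

Total energy E = KE + m₀c² = 481.0 + 105.7 = 586.7 MeV.
(pc)² = E² − (m₀c²)² = (586.7)² − (105.7)² = 3.330 × 10⁵ MeV², so pc = 577.1 MeV.
λ = hc/(pc) = 1240 MeV·fm / 577.1 MeV = 2.15 fm.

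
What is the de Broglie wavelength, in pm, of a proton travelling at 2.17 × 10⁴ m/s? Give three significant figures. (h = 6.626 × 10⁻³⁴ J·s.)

p = mv = 1.673 × 10⁻²⁷ × 2.17 × 10⁴ = 3.630 × 10⁻²³ kg·m/s.
λ = h/p = 6.626 × 10⁻³⁴ / 3.630 × 10⁻²³ = 1.83 × 10⁻¹¹ m = 18.3 pm.

λ = 18.3 pm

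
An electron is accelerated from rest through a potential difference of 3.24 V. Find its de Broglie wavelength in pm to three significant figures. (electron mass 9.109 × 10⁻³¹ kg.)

λ = 681 pm

KE = eV = 1.602 × 10⁻¹⁹ × 3.240 = 5.190 × 10⁻¹⁹ J.
p = √(2mKE) = √(2 × 9.109 × 10⁻³¹ × 5.190 × 10⁻¹⁹) = 9.724 × 10⁻²⁵ kg·m/s.
λ = h/p = 6.626 × 10⁻³⁴ / 9.724 × 10⁻²⁵ = 6.81 × 10⁻¹⁰ m = 681 pm.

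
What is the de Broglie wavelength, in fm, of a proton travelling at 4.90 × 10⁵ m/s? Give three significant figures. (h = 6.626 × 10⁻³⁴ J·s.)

p = mv = 1.673 × 10⁻²⁷ × 4.90 × 10⁵ = 8.198 × 10⁻²² kg·m/s.
λ = h/p = 6.626 × 10⁻³⁴ / 8.198 × 10⁻²² = 8.08 × 10⁻¹³ m = 808 fm.

λ = 808 fm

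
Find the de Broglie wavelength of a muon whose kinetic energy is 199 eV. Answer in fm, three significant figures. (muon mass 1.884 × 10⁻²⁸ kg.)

KE = 199 eV = 3.188 × 10⁻¹⁷ J.
p = √(2mKE) = √(2 × 1.884 × 10⁻²⁸ × 3.188 × 10⁻¹⁷) = 1.096 × 10⁻²² kg·m/s.
λ = h/p = 6.626 × 10⁻³⁴ / 1.096 × 10⁻²² = 6.05 × 10⁻¹² m = 6050 fm.

λ = 6050 fm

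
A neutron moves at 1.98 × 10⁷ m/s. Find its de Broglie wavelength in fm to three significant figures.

p = mv = 1.675 × 10⁻²⁷ × 1.98 × 10⁷ = 3.317 × 10⁻²⁰ kg·m/s.
λ = h/p = 6.626 × 10⁻³⁴ / 3.317 × 10⁻²⁰ = 2.00 × 10⁻¹⁴ m = 20.0 fm.

λ = 20.0 fm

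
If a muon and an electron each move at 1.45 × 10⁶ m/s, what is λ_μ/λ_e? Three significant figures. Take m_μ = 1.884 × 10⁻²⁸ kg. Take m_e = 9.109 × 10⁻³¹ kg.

λ_μ/λ_e = 4.83 × 10⁻³

At fixed v, p = mv so λ = h/(mv) ∝ 1/m.
λ_μ/λ_e = m_e/m_μ = 9.109 × 10⁻³¹/1.884 × 10⁻²⁸ = 4.83 × 10⁻³.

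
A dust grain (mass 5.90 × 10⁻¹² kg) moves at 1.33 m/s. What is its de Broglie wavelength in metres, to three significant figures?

p = mv = 5.90 × 10⁻¹² × 1.33 = 7.847 × 10⁻¹² kg·m/s.
λ = h/p = 6.626 × 10⁻³⁴ / 7.847 × 10⁻¹² = 8.44 × 10⁻²³ m.

λ = 8.44 × 10⁻²³ m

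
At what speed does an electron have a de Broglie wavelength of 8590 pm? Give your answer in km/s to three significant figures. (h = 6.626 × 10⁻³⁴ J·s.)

v = 84.7 km/s

p = h/λ = 6.626 × 10⁻³⁴ / 8.590 × 10⁻⁹ = 7.714 × 10⁻²⁶ kg·m/s.
v = p/m = 7.714 × 10⁻²⁶ / 9.109 × 10⁻³¹ = 8.47 × 10⁴ m/s = 84.7 km/s.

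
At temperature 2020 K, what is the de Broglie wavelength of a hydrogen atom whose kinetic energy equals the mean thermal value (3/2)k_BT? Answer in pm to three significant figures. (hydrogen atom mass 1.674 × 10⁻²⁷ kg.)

λ = 56.0 pm

KE = (3/2)k_BT = 1.5 × 1.381 × 10⁻²³ × 2020 = 4.184 × 10⁻²⁰ J.
p = √(2mKE) = √(2 × 1.674 × 10⁻²⁷ × 4.184 × 10⁻²⁰) = 1.184 × 10⁻²³ kg·m/s.
λ = h/p = 5.60 × 10⁻¹¹ m = 56.0 pm.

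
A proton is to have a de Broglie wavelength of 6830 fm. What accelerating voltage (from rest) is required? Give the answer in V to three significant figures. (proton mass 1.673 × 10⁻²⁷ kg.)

p = h/λ = 6.626 × 10⁻³⁴ / 6.830 × 10⁻¹² = 9.701 × 10⁻²³ kg·m/s.
KE = p²/(2m) = 2.813 × 10⁻¹⁸ J.
V = KE/e = 2.813 × 10⁻¹⁸ / (1.602 × 10⁻¹⁹) = 17.6 V.

V = 17.6 V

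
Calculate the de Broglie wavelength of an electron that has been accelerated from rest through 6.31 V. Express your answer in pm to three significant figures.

λ = 488 pm

KE = eV = 1.602 × 10⁻¹⁹ × 6.310 = 1.011 × 10⁻¹⁸ J.
p = √(2mKE) = √(2 × 9.109 × 10⁻³¹ × 1.011 × 10⁻¹⁸) = 1.357 × 10⁻²⁴ kg·m/s.
λ = h/p = 6.626 × 10⁻³⁴ / 1.357 × 10⁻²⁴ = 4.88 × 10⁻¹⁰ m = 488 pm.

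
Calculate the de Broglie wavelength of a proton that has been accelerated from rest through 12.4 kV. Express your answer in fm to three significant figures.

λ = 257 fm

KE = eV = 1.602 × 10⁻¹⁹ × 1.240 × 10⁴ = 1.986 × 10⁻¹⁵ J.
p = √(2mKE) = √(2 × 1.673 × 10⁻²⁷ × 1.986 × 10⁻¹⁵) = 2.578 × 10⁻²¹ kg·m/s.
λ = h/p = 6.626 × 10⁻³⁴ / 2.578 × 10⁻²¹ = 2.57 × 10⁻¹³ m = 257 fm.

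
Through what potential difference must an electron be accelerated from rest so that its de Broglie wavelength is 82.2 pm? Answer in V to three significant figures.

V = 223 V

p = h/λ = 6.626 × 10⁻³⁴ / 8.220 × 10⁻¹¹ = 8.061 × 10⁻²⁴ kg·m/s.
KE = p²/(2m) = 3.567 × 10⁻¹⁷ J.
V = KE/e = 3.567 × 10⁻¹⁷ / (1.602 × 10⁻¹⁹) = 223 V.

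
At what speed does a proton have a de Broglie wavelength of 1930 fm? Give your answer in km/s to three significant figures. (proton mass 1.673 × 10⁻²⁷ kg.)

v = 205 km/s

p = h/λ = 6.626 × 10⁻³⁴ / 1.930 × 10⁻¹² = 3.433 × 10⁻²² kg·m/s.
v = p/m = 3.433 × 10⁻²² / 1.673 × 10⁻²⁷ = 2.05 × 10⁵ m/s = 205 km/s.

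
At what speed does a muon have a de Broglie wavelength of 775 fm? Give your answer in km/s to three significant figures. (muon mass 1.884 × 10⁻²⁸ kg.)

p = h/λ = 6.626 × 10⁻³⁴ / 7.750 × 10⁻¹³ = 8.550 × 10⁻²² kg·m/s.
v = p/m = 8.550 × 10⁻²² / 1.884 × 10⁻²⁸ = 4.54 × 10⁶ m/s = 4540 km/s.

v = 4540 km/s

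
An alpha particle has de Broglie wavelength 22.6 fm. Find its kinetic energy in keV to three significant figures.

KE = 404 keV

p = h/λ = 6.626 × 10⁻³⁴ / 2.260 × 10⁻¹⁴ = 2.932 × 10⁻²⁰ kg·m/s.
KE = p²/(2m) = (2.932 × 10⁻²⁰)² / (2 × 6.645 × 10⁻²⁷) = 6.468 × 10⁻¹⁴ J = 404 keV.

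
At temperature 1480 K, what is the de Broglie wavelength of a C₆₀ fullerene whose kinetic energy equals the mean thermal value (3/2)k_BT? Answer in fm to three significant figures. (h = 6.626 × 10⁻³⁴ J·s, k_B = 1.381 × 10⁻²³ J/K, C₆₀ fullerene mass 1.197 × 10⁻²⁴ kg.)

KE = (3/2)k_BT = 1.5 × 1.381 × 10⁻²³ × 1480 = 3.066 × 10⁻²⁰ J.
p = √(2mKE) = √(2 × 1.197 × 10⁻²⁴ × 3.066 × 10⁻²⁰) = 2.709 × 10⁻²² kg·m/s.
λ = h/p = 2.45 × 10⁻¹² m = 2450 fm.

λ = 2450 fm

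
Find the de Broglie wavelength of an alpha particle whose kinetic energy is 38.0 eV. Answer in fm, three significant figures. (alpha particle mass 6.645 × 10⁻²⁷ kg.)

λ = 2330 fm

KE = 38.0 eV = 6.088 × 10⁻¹⁸ J.
p = √(2mKE) = √(2 × 6.645 × 10⁻²⁷ × 6.088 × 10⁻¹⁸) = 2.844 × 10⁻²² kg·m/s.
λ = h/p = 6.626 × 10⁻³⁴ / 2.844 × 10⁻²² = 2.33 × 10⁻¹² m = 2330 fm.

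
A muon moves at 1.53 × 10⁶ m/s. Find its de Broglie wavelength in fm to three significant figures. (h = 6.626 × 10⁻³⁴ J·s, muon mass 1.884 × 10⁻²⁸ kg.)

λ = 2300 fm

p = mv = 1.884 × 10⁻²⁸ × 1.53 × 10⁶ = 2.883 × 10⁻²² kg·m/s.
λ = h/p = 6.626 × 10⁻³⁴ / 2.883 × 10⁻²² = 2.30 × 10⁻¹² m = 2300 fm.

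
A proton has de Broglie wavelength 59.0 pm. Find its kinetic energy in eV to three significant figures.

KE = 0.235 eV

p = h/λ = 6.626 × 10⁻³⁴ / 5.900 × 10⁻¹¹ = 1.123 × 10⁻²³ kg·m/s.
KE = p²/(2m) = (1.123 × 10⁻²³)² / (2 × 1.673 × 10⁻²⁷) = 3.769 × 10⁻²⁰ J = 0.235 eV.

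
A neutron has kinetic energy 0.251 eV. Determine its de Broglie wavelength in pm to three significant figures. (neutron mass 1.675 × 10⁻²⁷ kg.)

λ = 57.1 pm

KE = 0.251 eV = 4.021 × 10⁻²⁰ J.
p = √(2mKE) = √(2 × 1.675 × 10⁻²⁷ × 4.021 × 10⁻²⁰) = 1.161 × 10⁻²³ kg·m/s.
λ = h/p = 6.626 × 10⁻³⁴ / 1.161 × 10⁻²³ = 5.71 × 10⁻¹¹ m = 57.1 pm.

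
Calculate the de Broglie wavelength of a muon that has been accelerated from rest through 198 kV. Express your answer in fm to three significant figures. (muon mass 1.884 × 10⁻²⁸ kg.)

KE = eV = 1.602 × 10⁻¹⁹ × 1.980 × 10⁵ = 3.172 × 10⁻¹⁴ J.
p = √(2mKE) = √(2 × 1.884 × 10⁻²⁸ × 3.172 × 10⁻¹⁴) = 3.457 × 10⁻²¹ kg·m/s.
λ = h/p = 6.626 × 10⁻³⁴ / 3.457 × 10⁻²¹ = 1.92 × 10⁻¹³ m = 192 fm.

λ = 192 fm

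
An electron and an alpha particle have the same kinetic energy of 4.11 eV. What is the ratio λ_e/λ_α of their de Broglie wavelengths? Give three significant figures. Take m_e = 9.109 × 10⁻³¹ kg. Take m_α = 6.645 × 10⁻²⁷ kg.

At fixed KE, p = √(2mKE) so λ = h/p ∝ 1/√m.
λ_e/λ_α = √(m_α/m_e) = √(6.645 × 10⁻²⁷/9.109 × 10⁻³¹) = √(7295) = 85.4.

λ_e/λ_α = 85.4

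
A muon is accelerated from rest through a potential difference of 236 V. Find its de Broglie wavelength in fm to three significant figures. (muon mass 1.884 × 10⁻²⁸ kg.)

λ = 5550 fm

KE = eV = 1.602 × 10⁻¹⁹ × 236.0 = 3.781 × 10⁻¹⁷ J.
p = √(2mKE) = √(2 × 1.884 × 10⁻²⁸ × 3.781 × 10⁻¹⁷) = 1.194 × 10⁻²² kg·m/s.
λ = h/p = 6.626 × 10⁻³⁴ / 1.194 × 10⁻²² = 5.55 × 10⁻¹² m = 5550 fm.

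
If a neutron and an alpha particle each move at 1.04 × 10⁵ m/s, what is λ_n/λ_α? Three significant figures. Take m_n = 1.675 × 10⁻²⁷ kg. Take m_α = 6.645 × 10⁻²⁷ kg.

At fixed v, p = mv so λ = h/(mv) ∝ 1/m.
λ_n/λ_α = m_α/m_n = 6.645 × 10⁻²⁷/1.675 × 10⁻²⁷ = 3.97.

λ_n/λ_α = 3.97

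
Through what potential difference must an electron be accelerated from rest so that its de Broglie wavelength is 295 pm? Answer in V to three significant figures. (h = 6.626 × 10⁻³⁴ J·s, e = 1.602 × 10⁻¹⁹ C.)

V = 17.3 V

p = h/λ = 6.626 × 10⁻³⁴ / 2.950 × 10⁻¹⁰ = 2.246 × 10⁻²⁴ kg·m/s.
KE = p²/(2m) = 2.769 × 10⁻¹⁸ J.
V = KE/e = 2.769 × 10⁻¹⁸ / (1.602 × 10⁻¹⁹) = 17.3 V.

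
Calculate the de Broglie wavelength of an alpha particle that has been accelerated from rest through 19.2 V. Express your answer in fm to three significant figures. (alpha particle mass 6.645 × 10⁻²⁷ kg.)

λ = 2320 fm

KE = 2eV = 2 × 1.602 × 10⁻¹⁹ × 19.20 = 6.152 × 10⁻¹⁸ J.
p = √(2mKE) = √(2 × 6.645 × 10⁻²⁷ × 6.152 × 10⁻¹⁸) = 2.859 × 10⁻²² kg·m/s.
λ = h/p = 6.626 × 10⁻³⁴ / 2.859 × 10⁻²² = 2.32 × 10⁻¹² m = 2320 fm.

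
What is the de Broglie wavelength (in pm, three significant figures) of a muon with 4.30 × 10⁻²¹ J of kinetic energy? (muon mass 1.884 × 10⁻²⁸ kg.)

λ = 521 pm

p = √(2mKE) = √(2 × 1.884 × 10⁻²⁸ × 4.300 × 10⁻²¹) = 1.273 × 10⁻²⁴ kg·m/s.
λ = h/p = 6.626 × 10⁻³⁴ / 1.273 × 10⁻²⁴ = 5.21 × 10⁻¹⁰ m = 521 pm.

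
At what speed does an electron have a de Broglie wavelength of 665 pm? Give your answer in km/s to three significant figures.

p = h/λ = 6.626 × 10⁻³⁴ / 6.650 × 10⁻¹⁰ = 9.964 × 10⁻²⁵ kg·m/s.
v = p/m = 9.964 × 10⁻²⁵ / 9.109 × 10⁻³¹ = 1.09 × 10⁶ m/s = 1090 km/s.

v = 1090 km/s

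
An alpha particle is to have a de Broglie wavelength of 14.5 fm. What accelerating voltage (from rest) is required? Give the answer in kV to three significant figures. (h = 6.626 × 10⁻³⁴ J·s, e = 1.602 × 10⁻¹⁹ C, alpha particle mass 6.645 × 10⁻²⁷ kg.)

p = h/λ = 6.626 × 10⁻³⁴ / 1.450 × 10⁻¹⁴ = 4.570 × 10⁻²⁰ kg·m/s.
KE = p²/(2m) = 1.571 × 10⁻¹³ J.
V = KE/2e = 1.571 × 10⁻¹³ / (2 × 1.602 × 10⁻¹⁹) = 490 kV.

V = 490 kV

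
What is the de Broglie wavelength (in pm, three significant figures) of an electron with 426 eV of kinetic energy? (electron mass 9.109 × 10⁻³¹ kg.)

KE = 426 eV = 6.825 × 10⁻¹⁷ J.
p = √(2mKE) = √(2 × 9.109 × 10⁻³¹ × 6.825 × 10⁻¹⁷) = 1.115 × 10⁻²³ kg·m/s.
λ = h/p = 6.626 × 10⁻³⁴ / 1.115 × 10⁻²³ = 5.94 × 10⁻¹¹ m = 59.4 pm.

λ = 59.4 pm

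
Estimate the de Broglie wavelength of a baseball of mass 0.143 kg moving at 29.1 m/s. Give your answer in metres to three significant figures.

p = mv = 0.143 × 29.1 = 4.161 kg·m/s.
λ = h/p = 6.626 × 10⁻³⁴ / 4.161 = 1.59 × 10⁻³⁴ m.

λ = 1.59 × 10⁻³⁴ m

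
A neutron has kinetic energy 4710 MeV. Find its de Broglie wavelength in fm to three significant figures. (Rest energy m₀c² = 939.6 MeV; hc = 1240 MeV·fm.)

λ = 0.223 fm

Total energy E = KE + m₀c² = 4710 + 939.6 = 5649.6 MeV.
(pc)² = E² − (m₀c²)² = (5649.6)² − (939.6)² = 3.104 × 10⁷ MeV², so pc = 5571 MeV.
λ = hc/(pc) = 1240 MeV·fm / 5571 MeV = 0.223 fm.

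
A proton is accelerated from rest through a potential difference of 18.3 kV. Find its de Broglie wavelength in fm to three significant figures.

λ = 212 fm

KE = eV = 1.602 × 10⁻¹⁹ × 1.830 × 10⁴ = 2.932 × 10⁻¹⁵ J.
p = √(2mKE) = √(2 × 1.673 × 10⁻²⁷ × 2.932 × 10⁻¹⁵) = 3.132 × 10⁻²¹ kg·m/s.
λ = h/p = 6.626 × 10⁻³⁴ / 3.132 × 10⁻²¹ = 2.12 × 10⁻¹³ m = 212 fm.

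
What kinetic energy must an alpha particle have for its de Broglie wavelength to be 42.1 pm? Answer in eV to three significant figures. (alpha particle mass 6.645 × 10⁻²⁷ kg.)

KE = 0.116 eV

p = h/λ = 6.626 × 10⁻³⁴ / 4.210 × 10⁻¹¹ = 1.574 × 10⁻²³ kg·m/s.
KE = p²/(2m) = (1.574 × 10⁻²³)² / (2 × 6.645 × 10⁻²⁷) = 1.864 × 10⁻²⁰ J = 0.116 eV.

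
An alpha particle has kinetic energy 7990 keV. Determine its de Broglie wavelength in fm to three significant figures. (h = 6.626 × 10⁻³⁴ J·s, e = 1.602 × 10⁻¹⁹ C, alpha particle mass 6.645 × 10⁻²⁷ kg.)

KE = 7990 keV = 1.280 × 10⁻¹² J.
p = √(2mKE) = √(2 × 6.645 × 10⁻²⁷ × 1.280 × 10⁻¹²) = 1.304 × 10⁻¹⁹ kg·m/s.
λ = h/p = 6.626 × 10⁻³⁴ / 1.304 × 10⁻¹⁹ = 5.08 × 10⁻¹⁵ m = 5.08 fm.

λ = 5.08 fm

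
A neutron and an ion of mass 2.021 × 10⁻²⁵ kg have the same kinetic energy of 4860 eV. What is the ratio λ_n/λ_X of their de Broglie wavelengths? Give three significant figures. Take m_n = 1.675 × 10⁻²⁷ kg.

λ_n/λ_X = 11.0

At fixed KE, p = √(2mKE) so λ = h/p ∝ 1/√m.
λ_n/λ_X = √(m_X/m_n) = √(2.021 × 10⁻²⁵/1.675 × 10⁻²⁷) = √(120.7) = 11.0.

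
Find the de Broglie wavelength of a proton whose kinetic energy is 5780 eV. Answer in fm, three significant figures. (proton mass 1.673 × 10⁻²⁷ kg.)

λ = 376 fm

KE = 5780 eV = 9.260 × 10⁻¹⁶ J.
p = √(2mKE) = √(2 × 1.673 × 10⁻²⁷ × 9.260 × 10⁻¹⁶) = 1.760 × 10⁻²¹ kg·m/s.
λ = h/p = 6.626 × 10⁻³⁴ / 1.760 × 10⁻²¹ = 3.76 × 10⁻¹³ m = 376 fm.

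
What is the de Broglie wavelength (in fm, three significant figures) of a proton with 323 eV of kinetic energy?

λ = 1590 fm

KE = 323 eV = 5.174 × 10⁻¹⁷ J.
p = √(2mKE) = √(2 × 1.673 × 10⁻²⁷ × 5.174 × 10⁻¹⁷) = 4.161 × 10⁻²² kg·m/s.
λ = h/p = 6.626 × 10⁻³⁴ / 4.161 × 10⁻²² = 1.59 × 10⁻¹² m = 1590 fm.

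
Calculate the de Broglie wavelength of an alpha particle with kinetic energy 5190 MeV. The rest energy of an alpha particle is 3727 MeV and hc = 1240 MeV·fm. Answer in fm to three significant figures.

Total energy E = KE + m₀c² = 5190 + 3727 = 8917 MeV.
(pc)² = E² − (m₀c²)² = (8917)² − (3727)² = 6.562 × 10⁷ MeV², so pc = 8101 MeV.
λ = hc/(pc) = 1240 MeV·fm / 8101 MeV = 0.153 fm.

λ = 0.153 fm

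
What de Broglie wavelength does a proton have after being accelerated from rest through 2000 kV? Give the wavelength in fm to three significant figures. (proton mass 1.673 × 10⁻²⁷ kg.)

λ = 20.2 fm

KE = eV = 1.602 × 10⁻¹⁹ × 2.000 × 10⁶ = 3.204 × 10⁻¹³ J.
p = √(2mKE) = √(2 × 1.673 × 10⁻²⁷ × 3.204 × 10⁻¹³) = 3.274 × 10⁻²⁰ kg·m/s.
λ = h/p = 6.626 × 10⁻³⁴ / 3.274 × 10⁻²⁰ = 2.02 × 10⁻¹⁴ m = 20.2 fm.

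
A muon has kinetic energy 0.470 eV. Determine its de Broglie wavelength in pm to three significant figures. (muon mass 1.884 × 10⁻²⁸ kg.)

KE = 0.470 eV = 7.529 × 10⁻²⁰ J.
p = √(2mKE) = √(2 × 1.884 × 10⁻²⁸ × 7.529 × 10⁻²⁰) = 5.326 × 10⁻²⁴ kg·m/s.
λ = h/p = 6.626 × 10⁻³⁴ / 5.326 × 10⁻²⁴ = 1.24 × 10⁻¹⁰ m = 124 pm.

λ = 124 pm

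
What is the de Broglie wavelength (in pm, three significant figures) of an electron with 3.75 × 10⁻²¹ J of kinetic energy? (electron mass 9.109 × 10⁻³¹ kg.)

λ = 8020 pm

p = √(2mKE) = √(2 × 9.109 × 10⁻³¹ × 3.750 × 10⁻²¹) = 8.265 × 10⁻²⁶ kg·m/s.
λ = h/p = 6.626 × 10⁻³⁴ / 8.265 × 10⁻²⁶ = 8.02 × 10⁻⁹ m = 8020 pm.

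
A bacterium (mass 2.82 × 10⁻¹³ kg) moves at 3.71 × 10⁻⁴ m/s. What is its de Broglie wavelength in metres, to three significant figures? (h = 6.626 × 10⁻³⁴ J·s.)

p = mv = 2.82 × 10⁻¹³ × 3.71 × 10⁻⁴ = 1.046 × 10⁻¹⁶ kg·m/s.
λ = h/p = 6.626 × 10⁻³⁴ / 1.046 × 10⁻¹⁶ = 6.33 × 10⁻¹⁸ m.

λ = 6.33 × 10⁻¹⁸ m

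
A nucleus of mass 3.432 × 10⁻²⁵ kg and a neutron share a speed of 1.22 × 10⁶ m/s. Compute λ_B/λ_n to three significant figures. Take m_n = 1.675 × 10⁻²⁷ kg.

λ_B/λ_n = 4.88 × 10⁻³

At fixed v, p = mv so λ = h/(mv) ∝ 1/m.
λ_B/λ_n = m_n/m_B = 1.675 × 10⁻²⁷/3.432 × 10⁻²⁵ = 4.88 × 10⁻³.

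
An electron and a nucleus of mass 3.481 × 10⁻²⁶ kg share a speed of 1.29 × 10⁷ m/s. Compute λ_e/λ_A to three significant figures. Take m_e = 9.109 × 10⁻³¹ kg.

λ_e/λ_A = 3.82 × 10⁴

At fixed v, p = mv so λ = h/(mv) ∝ 1/m.
λ_e/λ_A = m_A/m_e = 3.481 × 10⁻²⁶/9.109 × 10⁻³¹ = 3.82 × 10⁴.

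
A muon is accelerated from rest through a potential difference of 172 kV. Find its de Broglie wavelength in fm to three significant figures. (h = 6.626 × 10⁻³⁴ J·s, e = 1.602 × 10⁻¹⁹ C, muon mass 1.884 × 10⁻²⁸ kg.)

λ = 206 fm

KE = eV = 1.602 × 10⁻¹⁹ × 1.720 × 10⁵ = 2.755 × 10⁻¹⁴ J.
p = √(2mKE) = √(2 × 1.884 × 10⁻²⁸ × 2.755 × 10⁻¹⁴) = 3.222 × 10⁻²¹ kg·m/s.
λ = h/p = 6.626 × 10⁻³⁴ / 3.222 × 10⁻²¹ = 2.06 × 10⁻¹³ m = 206 fm.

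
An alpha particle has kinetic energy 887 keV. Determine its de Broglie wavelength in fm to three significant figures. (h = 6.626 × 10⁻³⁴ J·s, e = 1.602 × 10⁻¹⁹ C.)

λ = 15.2 fm

KE = 887 keV = 1.421 × 10⁻¹³ J.
p = √(2mKE) = √(2 × 6.645 × 10⁻²⁷ × 1.421 × 10⁻¹³) = 4.346 × 10⁻²⁰ kg·m/s.
λ = h/p = 6.626 × 10⁻³⁴ / 4.346 × 10⁻²⁰ = 1.52 × 10⁻¹⁴ m = 15.2 fm.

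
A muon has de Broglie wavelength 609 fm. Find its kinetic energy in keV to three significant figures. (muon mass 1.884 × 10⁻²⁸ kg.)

p = h/λ = 6.626 × 10⁻³⁴ / 6.090 × 10⁻¹³ = 1.088 × 10⁻²¹ kg·m/s.
KE = p²/(2m) = (1.088 × 10⁻²¹)² / (2 × 1.884 × 10⁻²⁸) = 3.142 × 10⁻¹⁵ J = 19.6 keV.

KE = 19.6 keV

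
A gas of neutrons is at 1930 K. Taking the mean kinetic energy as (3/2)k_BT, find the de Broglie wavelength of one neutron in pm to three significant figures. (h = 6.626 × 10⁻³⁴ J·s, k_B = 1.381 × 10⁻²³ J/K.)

KE = (3/2)k_BT = 1.5 × 1.381 × 10⁻²³ × 1930 = 3.998 × 10⁻²⁰ J.
p = √(2mKE) = √(2 × 1.675 × 10⁻²⁷ × 3.998 × 10⁻²⁰) = 1.157 × 10⁻²³ kg·m/s.
λ = h/p = 5.73 × 10⁻¹¹ m = 57.3 pm.

λ = 57.3 pm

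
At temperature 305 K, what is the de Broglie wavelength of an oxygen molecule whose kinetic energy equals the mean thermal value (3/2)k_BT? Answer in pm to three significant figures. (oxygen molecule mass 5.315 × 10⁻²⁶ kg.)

λ = 25.6 pm

KE = (3/2)k_BT = 1.5 × 1.381 × 10⁻²³ × 305 = 6.318 × 10⁻²¹ J.
p = √(2mKE) = √(2 × 5.315 × 10⁻²⁶ × 6.318 × 10⁻²¹) = 2.592 × 10⁻²³ kg·m/s.
λ = h/p = 2.56 × 10⁻¹¹ m = 25.6 pm.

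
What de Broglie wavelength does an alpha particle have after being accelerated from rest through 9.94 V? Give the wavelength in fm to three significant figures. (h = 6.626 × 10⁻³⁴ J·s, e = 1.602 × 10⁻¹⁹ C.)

λ = 3220 fm

KE = 2eV = 2 × 1.602 × 10⁻¹⁹ × 9.940 = 3.185 × 10⁻¹⁸ J.
p = √(2mKE) = √(2 × 6.645 × 10⁻²⁷ × 3.185 × 10⁻¹⁸) = 2.057 × 10⁻²² kg·m/s.
λ = h/p = 6.626 × 10⁻³⁴ / 2.057 × 10⁻²² = 3.22 × 10⁻¹² m = 3220 fm.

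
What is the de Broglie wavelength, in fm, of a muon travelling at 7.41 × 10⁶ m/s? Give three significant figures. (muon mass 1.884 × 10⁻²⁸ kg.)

p = mv = 1.884 × 10⁻²⁸ × 7.41 × 10⁶ = 1.396 × 10⁻²¹ kg·m/s.
λ = h/p = 6.626 × 10⁻³⁴ / 1.396 × 10⁻²¹ = 4.75 × 10⁻¹³ m = 475 fm.

λ = 475 fm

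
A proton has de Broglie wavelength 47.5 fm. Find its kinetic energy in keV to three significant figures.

p = h/λ = 6.626 × 10⁻³⁴ / 4.750 × 10⁻¹⁴ = 1.395 × 10⁻²⁰ kg·m/s.
KE = p²/(2m) = (1.395 × 10⁻²⁰)² / (2 × 1.673 × 10⁻²⁷) = 5.816 × 10⁻¹⁴ J = 363 keV.

KE = 363 keV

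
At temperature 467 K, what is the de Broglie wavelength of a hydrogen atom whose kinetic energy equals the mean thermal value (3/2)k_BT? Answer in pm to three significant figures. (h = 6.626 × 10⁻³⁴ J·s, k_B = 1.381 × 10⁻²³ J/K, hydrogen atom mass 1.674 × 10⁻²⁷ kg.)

KE = (3/2)k_BT = 1.5 × 1.381 × 10⁻²³ × 467 = 9.674 × 10⁻²¹ J.
p = √(2mKE) = √(2 × 1.674 × 10⁻²⁷ × 9.674 × 10⁻²¹) = 5.691 × 10⁻²⁴ kg·m/s.
λ = h/p = 1.16 × 10⁻¹⁰ m = 116 pm.

λ = 116 pm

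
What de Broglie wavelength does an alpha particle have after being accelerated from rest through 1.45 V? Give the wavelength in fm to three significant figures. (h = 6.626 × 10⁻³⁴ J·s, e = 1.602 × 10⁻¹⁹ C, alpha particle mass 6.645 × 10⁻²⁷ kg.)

KE = 2eV = 2 × 1.602 × 10⁻¹⁹ × 1.450 = 4.646 × 10⁻¹⁹ J.
p = √(2mKE) = √(2 × 6.645 × 10⁻²⁷ × 4.646 × 10⁻¹⁹) = 7.858 × 10⁻²³ kg·m/s.
λ = h/p = 6.626 × 10⁻³⁴ / 7.858 × 10⁻²³ = 8.43 × 10⁻¹² m = 8430 fm.

λ = 8430 fm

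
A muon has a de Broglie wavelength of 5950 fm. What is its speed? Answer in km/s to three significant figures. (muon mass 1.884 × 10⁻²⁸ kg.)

p = h/λ = 6.626 × 10⁻³⁴ / 5.950 × 10⁻¹² = 1.114 × 10⁻²² kg·m/s.
v = p/m = 1.114 × 10⁻²² / 1.884 × 10⁻²⁸ = 5.91 × 10⁵ m/s = 591 km/s.

v = 591 km/s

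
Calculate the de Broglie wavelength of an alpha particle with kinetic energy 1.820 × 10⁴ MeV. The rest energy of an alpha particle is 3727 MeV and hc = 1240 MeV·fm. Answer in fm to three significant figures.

Total energy E = KE + m₀c² = 1.820 × 10⁴ + 3727 = 21927 MeV.
(pc)² = E² − (m₀c²)² = (21927)² − (3727)² = 4.669 × 10⁸ MeV², so pc = 2.161 × 10⁴ MeV.
λ = hc/(pc) = 1240 MeV·fm / 2.161 × 10⁴ MeV = 0.0574 fm.

λ = 0.0574 fm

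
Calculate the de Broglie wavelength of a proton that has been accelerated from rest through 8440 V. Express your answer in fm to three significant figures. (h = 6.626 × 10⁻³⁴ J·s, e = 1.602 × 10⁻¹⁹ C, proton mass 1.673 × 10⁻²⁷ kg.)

λ = 312 fm

KE = eV = 1.602 × 10⁻¹⁹ × 8440 = 1.352 × 10⁻¹⁵ J.
p = √(2mKE) = √(2 × 1.673 × 10⁻²⁷ × 1.352 × 10⁻¹⁵) = 2.127 × 10⁻²¹ kg·m/s.
λ = h/p = 6.626 × 10⁻³⁴ / 2.127 × 10⁻²¹ = 3.12 × 10⁻¹³ m = 312 fm.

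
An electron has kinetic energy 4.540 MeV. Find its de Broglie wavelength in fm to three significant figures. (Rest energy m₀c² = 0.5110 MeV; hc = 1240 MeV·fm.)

Total energy E = KE + m₀c² = 4.540 + 0.5110 = 5.0510 MeV.
(pc)² = E² − (m₀c²)² = (5.0510)² − (0.5110)² = 25.25 MeV², so pc = 5.025 MeV.
λ = hc/(pc) = 1240 MeV·fm / 5.025 MeV = 247 fm.

λ = 247 fm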